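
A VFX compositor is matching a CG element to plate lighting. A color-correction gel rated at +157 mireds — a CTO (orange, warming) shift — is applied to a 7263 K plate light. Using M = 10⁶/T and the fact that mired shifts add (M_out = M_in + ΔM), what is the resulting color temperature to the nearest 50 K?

3400 K

M_in = 10⁶/7263 = 137.68 mireds.
M_out = 137.68 + (+157) = 294.68 mireds.
T_out = 10⁶/294.68 = 3393.5 K → 3400 K.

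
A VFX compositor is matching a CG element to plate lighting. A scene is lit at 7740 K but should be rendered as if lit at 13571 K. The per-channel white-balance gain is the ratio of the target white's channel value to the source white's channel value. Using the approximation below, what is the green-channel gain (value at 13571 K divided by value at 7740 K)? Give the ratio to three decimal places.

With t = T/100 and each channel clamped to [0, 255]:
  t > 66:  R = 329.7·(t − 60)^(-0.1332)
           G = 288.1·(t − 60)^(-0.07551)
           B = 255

At 7740 K (t = 77.4):
  G = 288.1·(77.4 − 60)^(-0.07551) = 288.1·17.4^(-0.07551) = 288.1·0.80598 = 232.204.
At 13571 K (t = 135.71):
  G = 288.1·(135.71 − 60)^(-0.07551) = 288.1·75.71^(-0.07551) = 288.1·0.72128 = 207.801.
Gain = 207.801 / 232.204 = 0.8949 → 0.895.

0.895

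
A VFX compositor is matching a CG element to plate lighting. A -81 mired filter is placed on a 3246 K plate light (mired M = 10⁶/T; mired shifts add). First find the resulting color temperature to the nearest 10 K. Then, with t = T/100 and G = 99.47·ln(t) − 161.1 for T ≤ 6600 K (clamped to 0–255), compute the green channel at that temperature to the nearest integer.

M_in = 10⁶/3246 = 308.07; M_out = 308.07 + (-81) = 227.07.
T_out = 10⁶/227.07 = 4403.9 K → 4400 K; t = 44.
G = 99.47·ln 44 − 161.1 = 99.47·3.7842 − 161.1 = 215.313.
Rounded: 215.

215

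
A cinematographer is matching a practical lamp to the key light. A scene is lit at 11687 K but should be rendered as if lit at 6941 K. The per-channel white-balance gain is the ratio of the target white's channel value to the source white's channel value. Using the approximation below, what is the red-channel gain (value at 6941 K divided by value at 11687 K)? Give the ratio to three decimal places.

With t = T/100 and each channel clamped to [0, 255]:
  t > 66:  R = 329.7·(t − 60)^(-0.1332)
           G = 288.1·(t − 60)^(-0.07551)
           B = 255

1.271

At 11687 K (t = 116.87):
  R = 329.7·(116.87 − 60)^(-0.1332) = 329.7·56.87^(-0.1332) = 329.7·0.58378 = 192.472.
At 6941 K (t = 69.41):
  R = 329.7·(69.41 − 60)^(-0.1332) = 329.7·9.41^(-0.1332) = 329.7·0.74185 = 244.589.
Gain = 244.589 / 192.472 = 1.2708 → 1.271.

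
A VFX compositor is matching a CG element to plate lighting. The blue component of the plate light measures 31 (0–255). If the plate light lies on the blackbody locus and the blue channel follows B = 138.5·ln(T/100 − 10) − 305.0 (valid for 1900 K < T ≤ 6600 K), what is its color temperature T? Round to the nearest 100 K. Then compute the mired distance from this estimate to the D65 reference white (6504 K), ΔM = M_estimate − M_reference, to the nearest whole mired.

ln(t − 10) = (31 + 305.0) / 138.5 = 2.4260.
t − 10 = e^2.4260 = 11.313, so t = 21.313.
T = 100·t = 2131 K → 2100 K to the nearest 100 K.
M_estimate = 10⁶/2100 = 476.19; M_reference = 10⁶/6504 = 153.75.
ΔM = 476.19 − 153.75 = 322.44 → +322 mireds.

+322 mireds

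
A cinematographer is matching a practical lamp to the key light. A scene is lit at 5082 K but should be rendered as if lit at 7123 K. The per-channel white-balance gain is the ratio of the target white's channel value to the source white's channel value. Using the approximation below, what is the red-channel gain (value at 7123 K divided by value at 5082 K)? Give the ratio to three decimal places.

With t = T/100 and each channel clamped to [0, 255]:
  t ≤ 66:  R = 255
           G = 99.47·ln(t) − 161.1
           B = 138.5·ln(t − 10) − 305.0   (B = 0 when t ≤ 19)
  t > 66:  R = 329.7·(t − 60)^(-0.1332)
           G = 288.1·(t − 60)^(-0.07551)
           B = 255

At 5082 K (t = 50.82):
  R = 255 by definition for t ≤ 66.
At 7123 K (t = 71.23):
  R = 329.7·(71.23 − 60)^(-0.1332) = 329.7·11.23^(-0.1332) = 329.7·0.72459 = 238.896.
Gain = 238.896 / 255.000 = 0.9368 → 0.937.

0.937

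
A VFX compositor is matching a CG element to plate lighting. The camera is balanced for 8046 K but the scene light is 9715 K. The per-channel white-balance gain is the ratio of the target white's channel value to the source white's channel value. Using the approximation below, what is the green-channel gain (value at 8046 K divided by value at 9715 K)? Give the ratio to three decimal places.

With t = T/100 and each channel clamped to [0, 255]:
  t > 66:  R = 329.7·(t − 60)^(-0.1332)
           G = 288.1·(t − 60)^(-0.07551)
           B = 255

At 9715 K (t = 97.15):
  G = 288.1·(97.15 − 60)^(-0.07551) = 288.1·37.15^(-0.07551) = 288.1·0.76112 = 219.278.
At 8046 K (t = 80.46):
  G = 288.1·(80.46 − 60)^(-0.07551) = 288.1·20.46^(-0.07551) = 288.1·0.79618 = 229.381.
Gain = 229.381 / 219.278 = 1.0461 → 1.046.

1.046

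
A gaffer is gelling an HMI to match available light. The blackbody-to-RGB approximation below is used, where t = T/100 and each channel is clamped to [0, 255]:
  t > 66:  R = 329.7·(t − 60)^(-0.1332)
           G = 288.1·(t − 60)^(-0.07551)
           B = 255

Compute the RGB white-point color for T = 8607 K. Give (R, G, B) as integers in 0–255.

t = 8607/100 = 86.07; the t > 66 branch applies.
R = 329.7·(86.07 − 60)^(-0.1332) = 329.7·26.07^(-0.1332) = 329.7·0.64769 = 213.545.
G = 288.1·(86.07 − 60)^(-0.07551) = 288.1·26.07^(-0.07551) = 288.1·0.78175 = 225.222.
B = 255 by definition for t > 66.
Rounded: (214, 225, 255).

(214, 225, 255)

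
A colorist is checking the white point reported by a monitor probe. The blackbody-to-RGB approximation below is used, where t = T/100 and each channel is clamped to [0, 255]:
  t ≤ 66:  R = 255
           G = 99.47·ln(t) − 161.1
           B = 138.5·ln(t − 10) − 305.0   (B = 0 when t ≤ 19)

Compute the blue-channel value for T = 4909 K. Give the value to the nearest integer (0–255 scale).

t = 4909/100 = 49.09; the t ≤ 66 branch applies.
B = 138.5·ln(49.09 − 10) − 305.0 = 138.5·ln 39.09 − 305.0 = 138.5·3.6659 − 305.0 = 202.723.
Rounded: 203.

203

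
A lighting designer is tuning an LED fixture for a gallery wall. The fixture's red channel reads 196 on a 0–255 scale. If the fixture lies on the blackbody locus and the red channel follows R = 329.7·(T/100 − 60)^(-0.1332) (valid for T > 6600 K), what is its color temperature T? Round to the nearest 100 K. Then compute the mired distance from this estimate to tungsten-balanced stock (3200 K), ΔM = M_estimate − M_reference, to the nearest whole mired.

-222 mireds

(t − 60)^(-0.1332) = 196/329.7 = 0.59448.
t − 60 = 0.59448^(1/-0.1332) = 0.59448^(-7.508) = 49.621, so t = 109.621.
T = 100·t = 10962 K → 11000 K to the nearest 100 K.
M_estimate = 10⁶/11000 = 90.91; M_reference = 10⁶/3200 = 312.50.
ΔM = 90.91 − 312.50 = -221.59 → -222 mireds.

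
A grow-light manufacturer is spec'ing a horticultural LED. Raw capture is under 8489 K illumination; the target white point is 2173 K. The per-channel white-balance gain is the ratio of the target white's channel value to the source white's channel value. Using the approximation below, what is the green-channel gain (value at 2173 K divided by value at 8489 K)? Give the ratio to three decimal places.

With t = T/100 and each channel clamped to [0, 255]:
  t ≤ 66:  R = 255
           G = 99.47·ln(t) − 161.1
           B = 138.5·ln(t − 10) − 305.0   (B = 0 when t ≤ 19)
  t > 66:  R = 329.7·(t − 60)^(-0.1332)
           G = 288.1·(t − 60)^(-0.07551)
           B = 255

At 8489 K (t = 84.89):
  G = 288.1·(84.89 − 60)^(-0.07551) = 288.1·24.89^(-0.07551) = 288.1·0.78449 = 226.011.
At 2173 K (t = 21.73):
  G = 99.47·ln 21.73 − 161.1 = 99.47·3.0787 − 161.1 = 145.138.
Gain = 145.138 / 226.011 = 0.6422 → 0.642.

0.642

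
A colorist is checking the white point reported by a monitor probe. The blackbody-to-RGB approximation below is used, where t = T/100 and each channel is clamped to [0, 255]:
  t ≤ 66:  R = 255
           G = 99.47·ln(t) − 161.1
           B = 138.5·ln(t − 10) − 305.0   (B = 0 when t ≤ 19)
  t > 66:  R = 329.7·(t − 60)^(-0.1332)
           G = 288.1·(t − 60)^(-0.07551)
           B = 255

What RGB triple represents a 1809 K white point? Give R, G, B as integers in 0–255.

t = 1809/100 = 18.09; the t ≤ 66 branch applies.
R = 255 by definition for t ≤ 66.
G = 99.47·ln 18.09 − 161.1 = 99.47·2.8954 − 161.1 = 126.901.
t = 18.09 ≤ 19, so B = 0.
Rounded: (255, 127, 0).

R=255, G=127, B=0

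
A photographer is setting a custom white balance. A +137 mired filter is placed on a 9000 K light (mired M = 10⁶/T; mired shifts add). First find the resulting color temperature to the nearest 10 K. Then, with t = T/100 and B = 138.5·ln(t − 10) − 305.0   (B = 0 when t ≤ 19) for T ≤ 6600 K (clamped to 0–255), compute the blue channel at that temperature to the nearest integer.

167

M_in = 10⁶/9000 = 111.11; M_out = 111.11 + (+137) = 248.11.
T_out = 10⁶/248.11 = 4030.5 K → 4030 K; t = 40.3.
B = 138.5·ln(40.3 − 10) − 305.0 = 138.5·ln 30.3 − 305.0 = 138.5·3.4111 − 305.0 = 167.444.
Rounded: 167.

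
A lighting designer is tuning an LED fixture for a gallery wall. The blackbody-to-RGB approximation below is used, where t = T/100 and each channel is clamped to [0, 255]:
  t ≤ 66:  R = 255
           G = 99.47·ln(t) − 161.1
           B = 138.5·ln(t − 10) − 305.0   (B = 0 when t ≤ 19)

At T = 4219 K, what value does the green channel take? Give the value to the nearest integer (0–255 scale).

211

t = 4219/100 = 42.19; the t ≤ 66 branch applies.
G = 99.47·ln 42.19 − 161.1 = 99.47·3.7422 − 161.1 = 211.135.
Rounded: 211.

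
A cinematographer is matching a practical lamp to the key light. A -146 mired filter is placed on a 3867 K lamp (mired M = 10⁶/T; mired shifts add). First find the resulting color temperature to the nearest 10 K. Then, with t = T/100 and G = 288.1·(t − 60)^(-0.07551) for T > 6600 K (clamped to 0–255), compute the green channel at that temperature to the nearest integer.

M_in = 10⁶/3867 = 258.60; M_out = 258.60 + (-146) = 112.60.
T_out = 10⁶/112.60 = 8881.1 K → 8880 K; t = 88.8.
G = 288.1·(88.8 − 60)^(-0.07551) = 288.1·28.8^(-0.07551) = 288.1·0.77589 = 223.534.
Rounded: 224.

224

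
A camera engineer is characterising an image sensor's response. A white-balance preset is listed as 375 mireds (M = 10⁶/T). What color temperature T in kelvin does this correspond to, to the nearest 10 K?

2670 K

T = 10⁶ / 375 = 2666.67 K → 2670 K.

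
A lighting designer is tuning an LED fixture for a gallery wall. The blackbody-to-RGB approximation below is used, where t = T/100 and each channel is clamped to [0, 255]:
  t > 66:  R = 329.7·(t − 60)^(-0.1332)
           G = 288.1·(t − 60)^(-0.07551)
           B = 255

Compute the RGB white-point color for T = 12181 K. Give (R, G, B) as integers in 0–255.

(190, 211, 255)

t = 12181/100 = 121.81; the t > 66 branch applies.
R = 329.7·(121.81 − 60)^(-0.1332) = 329.7·61.81^(-0.1332) = 329.7·0.57734 = 190.349.
G = 288.1·(121.81 − 60)^(-0.07551) = 288.1·61.81^(-0.07551) = 288.1·0.73241 = 211.009.
B = 255 by definition for t > 66.
Rounded: (190, 211, 255).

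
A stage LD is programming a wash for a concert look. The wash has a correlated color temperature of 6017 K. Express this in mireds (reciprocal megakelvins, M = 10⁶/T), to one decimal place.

M = 10⁶ / 6017 = 166.196 → 166.2 mireds.

166.2 mireds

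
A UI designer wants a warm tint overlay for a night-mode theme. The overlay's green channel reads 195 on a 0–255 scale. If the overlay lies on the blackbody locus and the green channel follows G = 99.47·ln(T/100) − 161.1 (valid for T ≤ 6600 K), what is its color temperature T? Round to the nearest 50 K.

ln t = (195 + 161.1) / 99.47 = 3.5800.
t = e^3.5800 = 35.873.
T = 100·t = 3587 K → 3600 K to the nearest 50 K.

3600 K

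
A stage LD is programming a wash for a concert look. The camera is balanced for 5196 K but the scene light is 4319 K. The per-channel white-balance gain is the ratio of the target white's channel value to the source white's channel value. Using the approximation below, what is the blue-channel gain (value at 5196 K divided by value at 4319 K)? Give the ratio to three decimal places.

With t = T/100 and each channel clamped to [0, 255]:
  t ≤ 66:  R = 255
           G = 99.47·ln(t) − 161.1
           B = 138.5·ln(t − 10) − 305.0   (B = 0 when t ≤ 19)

At 4319 K (t = 43.19):
  B = 138.5·ln(43.19 − 10) − 305.0 = 138.5·ln 33.19 − 305.0 = 138.5·3.5022 − 305.0 = 180.061.
At 5196 K (t = 51.96):
  B = 138.5·ln(51.96 − 10) − 305.0 = 138.5·ln 41.96 − 305.0 = 138.5·3.7367 − 305.0 = 212.535.
Gain = 212.535 / 180.061 = 1.1803 → 1.180.

1.180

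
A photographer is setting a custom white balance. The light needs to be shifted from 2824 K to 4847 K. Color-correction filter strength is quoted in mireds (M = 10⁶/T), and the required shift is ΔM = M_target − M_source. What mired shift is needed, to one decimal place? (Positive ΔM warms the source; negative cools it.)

M_source = 10⁶/2824 = 354.108; M_target = 10⁶/4847 = 206.313.
ΔM = 206.313 − 354.108 = -147.794 → -147.8 mireds, a cooling shift.

-147.8 mireds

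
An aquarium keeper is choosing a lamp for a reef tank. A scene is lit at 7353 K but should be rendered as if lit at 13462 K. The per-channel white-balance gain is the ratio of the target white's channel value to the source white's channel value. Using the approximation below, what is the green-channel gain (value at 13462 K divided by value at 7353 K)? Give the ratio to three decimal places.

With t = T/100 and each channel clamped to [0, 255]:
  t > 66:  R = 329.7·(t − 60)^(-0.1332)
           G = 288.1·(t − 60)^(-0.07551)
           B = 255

0.879

At 7353 K (t = 73.53):
  G = 288.1·(73.53 − 60)^(-0.07551) = 288.1·13.53^(-0.07551) = 288.1·0.82144 = 236.657.
At 13462 K (t = 134.62):
  G = 288.1·(134.62 − 60)^(-0.07551) = 288.1·74.62^(-0.07551) = 288.1·0.72207 = 208.029.
Gain = 208.029 / 236.657 = 0.8790 → 0.879.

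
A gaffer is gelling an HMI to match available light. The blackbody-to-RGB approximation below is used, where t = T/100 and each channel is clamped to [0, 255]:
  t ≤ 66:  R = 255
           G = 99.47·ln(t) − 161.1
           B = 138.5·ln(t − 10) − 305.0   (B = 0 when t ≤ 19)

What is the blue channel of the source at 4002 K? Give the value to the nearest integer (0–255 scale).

t = 4002/100 = 40.02; the t ≤ 66 branch applies.
B = 138.5·ln(40.02 − 10) − 305.0 = 138.5·ln 30.02 − 305.0 = 138.5·3.4019 − 305.0 = 166.158.
Rounded: 166.

166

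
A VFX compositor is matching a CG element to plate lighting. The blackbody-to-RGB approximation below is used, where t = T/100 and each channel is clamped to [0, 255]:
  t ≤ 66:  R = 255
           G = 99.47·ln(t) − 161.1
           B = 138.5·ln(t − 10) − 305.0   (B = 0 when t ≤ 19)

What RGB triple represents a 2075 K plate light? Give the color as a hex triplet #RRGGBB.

#FF8D18

t = 2075/100 = 20.75; the t ≤ 66 branch applies.
R = 255 by definition for t ≤ 66.
G = 99.47·ln 20.75 − 161.1 = 99.47·3.0325 − 161.1 = 140.547.
B = 138.5·ln(20.75 − 10) − 305.0 = 138.5·ln 10.75 − 305.0 = 138.5·2.3749 − 305.0 = 23.924.
Rounded: (255, 141, 24).
In hex: #FF8D18.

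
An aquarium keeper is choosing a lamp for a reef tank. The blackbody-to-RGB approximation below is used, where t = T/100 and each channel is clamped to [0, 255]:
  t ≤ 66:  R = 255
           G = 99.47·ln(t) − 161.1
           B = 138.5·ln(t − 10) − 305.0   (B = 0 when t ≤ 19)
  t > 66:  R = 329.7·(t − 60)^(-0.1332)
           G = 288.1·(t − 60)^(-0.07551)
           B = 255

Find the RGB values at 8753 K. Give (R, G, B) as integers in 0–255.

t = 8753/100 = 87.53; the t > 66 branch applies.
R = 329.7·(87.53 − 60)^(-0.1332) = 329.7·27.53^(-0.1332) = 329.7·0.64301 = 212.000.
G = 288.1·(87.53 − 60)^(-0.07551) = 288.1·27.53^(-0.07551) = 288.1·0.77854 = 224.297.
B = 255 by definition for t > 66.
Rounded: (212, 224, 255).

(212, 224, 255)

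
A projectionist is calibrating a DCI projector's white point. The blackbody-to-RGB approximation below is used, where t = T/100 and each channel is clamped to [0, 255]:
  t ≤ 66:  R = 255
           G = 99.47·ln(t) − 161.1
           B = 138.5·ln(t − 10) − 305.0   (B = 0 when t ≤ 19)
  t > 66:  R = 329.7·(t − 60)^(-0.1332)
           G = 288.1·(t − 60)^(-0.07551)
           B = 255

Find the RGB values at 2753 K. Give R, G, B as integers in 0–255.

t = 2753/100 = 27.53; the t ≤ 66 branch applies.
R = 255 by definition for t ≤ 66.
G = 99.47·ln 27.53 − 161.1 = 99.47·3.3153 − 161.1 = 168.671.
B = 138.5·ln(27.53 − 10) − 305.0 = 138.5·ln 17.53 − 305.0 = 138.5·2.8639 − 305.0 = 91.652.
Rounded: (255, 169, 92).

R=255, G=169, B=92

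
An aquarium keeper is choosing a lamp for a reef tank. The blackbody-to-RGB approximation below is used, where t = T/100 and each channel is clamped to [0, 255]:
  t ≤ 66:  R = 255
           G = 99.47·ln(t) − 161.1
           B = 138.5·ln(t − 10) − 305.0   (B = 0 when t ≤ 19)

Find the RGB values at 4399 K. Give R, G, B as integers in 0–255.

R=255, G=215, B=183

t = 4399/100 = 43.99; the t ≤ 66 branch applies.
R = 255 by definition for t ≤ 66.
G = 99.47·ln 43.99 − 161.1 = 99.47·3.7840 − 161.1 = 215.291.
B = 138.5·ln(43.99 − 10) − 305.0 = 138.5·ln 33.99 − 305.0 = 138.5·3.5261 − 305.0 = 183.360.
Rounded: (255, 215, 183).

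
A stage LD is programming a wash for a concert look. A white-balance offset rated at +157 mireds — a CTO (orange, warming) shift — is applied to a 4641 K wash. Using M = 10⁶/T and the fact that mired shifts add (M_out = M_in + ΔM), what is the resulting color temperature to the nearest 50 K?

M_in = 10⁶/4641 = 215.47 mireds.
M_out = 215.47 + (+157) = 372.47 mireds.
T_out = 10⁶/372.47 = 2684.8 K → 2700 K.

2700 K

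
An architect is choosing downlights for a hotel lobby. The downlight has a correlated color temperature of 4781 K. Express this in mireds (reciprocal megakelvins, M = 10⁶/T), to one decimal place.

M = 10⁶ / 4781 = 209.161 → 209.2 mireds.

209.2 mireds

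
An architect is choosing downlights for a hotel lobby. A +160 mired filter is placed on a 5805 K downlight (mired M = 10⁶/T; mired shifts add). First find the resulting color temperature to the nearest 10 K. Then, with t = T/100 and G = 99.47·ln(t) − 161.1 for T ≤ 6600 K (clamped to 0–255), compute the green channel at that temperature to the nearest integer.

178

M_in = 10⁶/5805 = 172.27; M_out = 172.27 + (+160) = 332.27.
T_out = 10⁶/332.27 = 3009.6 K → 3010 K; t = 30.1.
G = 99.47·ln 30.1 − 161.1 = 99.47·3.4045 − 161.1 = 177.548.
Rounded: 178.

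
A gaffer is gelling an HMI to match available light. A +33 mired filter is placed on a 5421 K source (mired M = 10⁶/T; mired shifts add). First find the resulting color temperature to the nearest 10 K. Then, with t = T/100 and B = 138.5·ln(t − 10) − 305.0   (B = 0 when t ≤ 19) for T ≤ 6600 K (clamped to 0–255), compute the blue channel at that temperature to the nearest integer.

M_in = 10⁶/5421 = 184.47; M_out = 184.47 + (+33) = 217.47.
T_out = 10⁶/217.47 = 4598.4 K → 4600 K; t = 46.
B = 138.5·ln(46 − 10) − 305.0 = 138.5·ln 36 − 305.0 = 138.5·3.5835 − 305.0 = 191.317.
Rounded: 191.

191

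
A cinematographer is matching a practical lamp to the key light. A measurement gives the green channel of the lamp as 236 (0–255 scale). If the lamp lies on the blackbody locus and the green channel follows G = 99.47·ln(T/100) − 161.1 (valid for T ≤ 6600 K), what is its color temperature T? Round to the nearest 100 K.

ln t = (236 + 161.1) / 99.47 = 3.9922.
t = e^3.9922 = 54.172.
T = 100·t = 5417 K → 5400 K to the nearest 100 K.

5400 K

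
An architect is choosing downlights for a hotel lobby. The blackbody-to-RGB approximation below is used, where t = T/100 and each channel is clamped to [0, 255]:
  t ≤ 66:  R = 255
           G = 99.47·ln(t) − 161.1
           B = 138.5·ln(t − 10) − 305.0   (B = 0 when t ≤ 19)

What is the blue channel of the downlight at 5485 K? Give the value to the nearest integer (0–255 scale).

t = 5485/100 = 54.85; the t ≤ 66 branch applies.
B = 138.5·ln(54.85 − 10) − 305.0 = 138.5·ln 44.85 − 305.0 = 138.5·3.8033 − 305.0 = 221.760.
Rounded: 222.

222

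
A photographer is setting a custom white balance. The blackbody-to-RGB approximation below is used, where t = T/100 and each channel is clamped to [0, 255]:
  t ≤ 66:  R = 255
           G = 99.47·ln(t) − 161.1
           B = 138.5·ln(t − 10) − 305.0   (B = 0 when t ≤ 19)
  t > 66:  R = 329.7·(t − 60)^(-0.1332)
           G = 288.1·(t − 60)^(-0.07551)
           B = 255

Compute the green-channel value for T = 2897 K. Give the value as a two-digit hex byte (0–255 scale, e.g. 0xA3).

0xAE

t = 2897/100 = 28.97; the t ≤ 66 branch applies.
G = 99.47·ln 28.97 − 161.1 = 99.47·3.3663 − 161.1 = 173.742.
Rounded: 174; in hex, 0xAE.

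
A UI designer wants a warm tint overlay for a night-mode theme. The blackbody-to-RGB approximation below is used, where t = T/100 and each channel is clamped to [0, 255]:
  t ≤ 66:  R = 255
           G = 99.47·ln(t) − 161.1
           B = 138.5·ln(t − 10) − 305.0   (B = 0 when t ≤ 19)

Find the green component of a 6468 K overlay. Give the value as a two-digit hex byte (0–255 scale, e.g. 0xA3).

0xFE

t = 6468/100 = 64.68; the t ≤ 66 branch applies.
G = 99.47·ln 64.68 − 161.1 = 99.47·4.1695 − 161.1 = 253.635.
Rounded: 254; in hex, 0xFE.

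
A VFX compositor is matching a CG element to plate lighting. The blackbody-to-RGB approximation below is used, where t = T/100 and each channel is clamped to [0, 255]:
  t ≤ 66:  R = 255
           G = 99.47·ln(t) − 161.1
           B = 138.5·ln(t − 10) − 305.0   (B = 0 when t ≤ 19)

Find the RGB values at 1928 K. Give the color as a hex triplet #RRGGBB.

t = 1928/100 = 19.28; the t ≤ 66 branch applies.
R = 255 by definition for t ≤ 66.
G = 99.47·ln 19.28 − 161.1 = 99.47·2.9591 − 161.1 = 133.239.
B = 138.5·ln(19.28 − 10) − 305.0 = 138.5·ln 9.28 − 305.0 = 138.5·2.2279 − 305.0 = 3.559.
Rounded: (255, 133, 4).
In hex: #FF8504.

#FF8504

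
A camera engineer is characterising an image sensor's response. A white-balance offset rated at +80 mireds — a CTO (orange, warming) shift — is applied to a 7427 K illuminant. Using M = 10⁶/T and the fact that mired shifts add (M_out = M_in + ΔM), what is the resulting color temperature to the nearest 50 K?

4650 K

M_in = 10⁶/7427 = 134.64 mireds.
M_out = 134.64 + (+80) = 214.64 mireds.
T_out = 10⁶/214.64 = 4658.9 K → 4650 K.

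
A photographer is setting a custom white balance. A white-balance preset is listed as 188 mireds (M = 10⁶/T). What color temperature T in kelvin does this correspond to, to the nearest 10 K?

5320 K

T = 10⁶ / 188 = 5319.15 K → 5320 K.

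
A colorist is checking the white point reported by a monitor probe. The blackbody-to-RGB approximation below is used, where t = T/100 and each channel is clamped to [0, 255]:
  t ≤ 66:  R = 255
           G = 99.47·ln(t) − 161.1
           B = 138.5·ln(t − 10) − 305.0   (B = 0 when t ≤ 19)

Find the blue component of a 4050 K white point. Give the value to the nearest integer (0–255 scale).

168

t = 4050/100 = 40.5; the t ≤ 66 branch applies.
B = 138.5·ln(40.5 − 10) − 305.0 = 138.5·ln 30.5 − 305.0 = 138.5·3.4177 − 305.0 = 168.355.
Rounded: 168.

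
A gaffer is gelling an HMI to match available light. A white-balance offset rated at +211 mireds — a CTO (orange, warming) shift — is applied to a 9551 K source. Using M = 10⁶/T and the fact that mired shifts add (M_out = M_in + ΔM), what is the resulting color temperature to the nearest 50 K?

M_in = 10⁶/9551 = 104.70 mireds.
M_out = 104.70 + (+211) = 315.70 mireds.
T_out = 10⁶/315.70 = 3167.6 K → 3150 K.

3150 K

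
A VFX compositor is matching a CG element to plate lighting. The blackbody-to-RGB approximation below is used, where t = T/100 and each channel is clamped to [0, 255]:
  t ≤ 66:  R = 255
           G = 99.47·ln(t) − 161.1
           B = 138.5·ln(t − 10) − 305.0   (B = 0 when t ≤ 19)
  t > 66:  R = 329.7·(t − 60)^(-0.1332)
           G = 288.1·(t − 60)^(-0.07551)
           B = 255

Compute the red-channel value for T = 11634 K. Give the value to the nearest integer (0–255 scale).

t = 11634/100 = 116.34; the t > 66 branch applies.
R = 329.7·(116.34 − 60)^(-0.1332) = 329.7·56.34^(-0.1332) = 329.7·0.58451 = 192.713.
Rounded: 193.

193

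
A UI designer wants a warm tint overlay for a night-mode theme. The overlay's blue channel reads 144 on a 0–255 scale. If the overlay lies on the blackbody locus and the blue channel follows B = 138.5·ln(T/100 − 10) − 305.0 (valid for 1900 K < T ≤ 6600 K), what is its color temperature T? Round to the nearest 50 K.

ln(t − 10) = (144 + 305.0) / 138.5 = 3.2419.
t − 10 = e^3.2419 = 25.582, so t = 35.582.
T = 100·t = 3558 K → 3550 K to the nearest 50 K.

3550 K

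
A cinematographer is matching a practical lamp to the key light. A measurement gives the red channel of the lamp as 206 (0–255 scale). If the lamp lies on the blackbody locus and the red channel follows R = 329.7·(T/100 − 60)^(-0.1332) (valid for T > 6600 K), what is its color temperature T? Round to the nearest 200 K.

(t − 60)^(-0.1332) = 206/329.7 = 0.62481.
t − 60 = 0.62481^(1/-0.1332) = 0.62481^(-7.508) = 34.152, so t = 94.152.
T = 100·t = 9415 K → 9400 K to the nearest 200 K.

9400 K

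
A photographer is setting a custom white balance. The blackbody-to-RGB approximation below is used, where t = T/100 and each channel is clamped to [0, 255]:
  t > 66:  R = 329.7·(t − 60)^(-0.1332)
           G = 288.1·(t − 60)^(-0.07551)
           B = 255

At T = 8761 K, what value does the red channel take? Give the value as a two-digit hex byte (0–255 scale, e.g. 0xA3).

t = 8761/100 = 87.61; the t > 66 branch applies.
R = 329.7·(87.61 − 60)^(-0.1332) = 329.7·27.61^(-0.1332) = 329.7·0.64276 = 211.919.
Rounded: 212; in hex, 0xD4.

0xD4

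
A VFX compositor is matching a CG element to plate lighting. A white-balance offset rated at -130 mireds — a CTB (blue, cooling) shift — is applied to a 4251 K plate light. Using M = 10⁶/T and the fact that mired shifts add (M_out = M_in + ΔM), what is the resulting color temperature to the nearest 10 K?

9500 K

M_in = 10⁶/4251 = 235.24 mireds.
M_out = 235.24 + (-130) = 105.24 mireds.
T_out = 10⁶/105.24 = 9502.2 K → 9500 K.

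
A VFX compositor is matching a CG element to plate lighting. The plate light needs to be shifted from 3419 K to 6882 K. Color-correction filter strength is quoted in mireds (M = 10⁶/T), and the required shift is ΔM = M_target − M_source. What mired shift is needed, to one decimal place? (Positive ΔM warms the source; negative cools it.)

-147.2 mireds

M_source = 10⁶/3419 = 292.483; M_target = 10⁶/6882 = 145.307.
ΔM = 145.307 − 292.483 = -147.177 → -147.2 mireds, a cooling shift.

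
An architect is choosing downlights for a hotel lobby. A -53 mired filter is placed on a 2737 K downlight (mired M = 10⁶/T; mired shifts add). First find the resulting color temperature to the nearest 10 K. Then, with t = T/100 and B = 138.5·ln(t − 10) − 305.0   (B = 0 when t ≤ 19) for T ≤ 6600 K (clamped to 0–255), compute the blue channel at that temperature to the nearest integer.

123

M_in = 10⁶/2737 = 365.36; M_out = 365.36 + (-53) = 312.36.
T_out = 10⁶/312.36 = 3201.4 K → 3200 K; t = 32.
B = 138.5·ln(32 − 10) − 305.0 = 138.5·ln 22 − 305.0 = 138.5·3.0910 − 305.0 = 123.109.
Rounded: 123.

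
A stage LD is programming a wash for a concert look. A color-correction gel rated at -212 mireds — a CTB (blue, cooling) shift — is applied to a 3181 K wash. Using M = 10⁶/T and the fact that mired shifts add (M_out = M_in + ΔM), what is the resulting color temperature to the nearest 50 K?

9750 K

M_in = 10⁶/3181 = 314.37 mireds.
M_out = 314.37 + (-212) = 102.37 mireds.
T_out = 10⁶/102.37 = 9768.8 K → 9750 K.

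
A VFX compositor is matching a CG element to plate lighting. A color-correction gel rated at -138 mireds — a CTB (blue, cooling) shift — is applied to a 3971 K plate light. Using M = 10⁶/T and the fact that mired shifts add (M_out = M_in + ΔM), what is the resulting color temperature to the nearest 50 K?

M_in = 10⁶/3971 = 251.83 mireds.
M_out = 251.83 + (-138) = 113.83 mireds.
T_out = 10⁶/113.83 = 8785.4 K → 8800 K.

8800 K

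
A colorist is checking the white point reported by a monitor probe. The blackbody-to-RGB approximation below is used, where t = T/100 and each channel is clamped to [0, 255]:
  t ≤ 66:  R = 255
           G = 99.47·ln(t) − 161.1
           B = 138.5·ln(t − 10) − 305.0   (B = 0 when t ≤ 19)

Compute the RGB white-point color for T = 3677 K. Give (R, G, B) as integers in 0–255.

t = 3677/100 = 36.77; the t ≤ 66 branch applies.
R = 255 by definition for t ≤ 66.
G = 99.47·ln 36.77 − 161.1 = 99.47·3.6047 − 161.1 = 197.458.
B = 138.5·ln(36.77 − 10) − 305.0 = 138.5·ln 26.77 − 305.0 = 138.5·3.2873 − 305.0 = 150.289.
Rounded: (255, 197, 150).

(255, 197, 150)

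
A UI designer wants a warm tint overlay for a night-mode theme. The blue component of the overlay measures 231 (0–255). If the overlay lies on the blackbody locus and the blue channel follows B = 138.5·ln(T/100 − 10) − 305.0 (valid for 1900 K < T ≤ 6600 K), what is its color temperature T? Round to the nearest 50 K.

5800 K

ln(t − 10) = (231 + 305.0) / 138.5 = 3.8700.
t − 10 = e^3.8700 = 47.944, so t = 57.944.
T = 100·t = 5794 K → 5800 K to the nearest 50 K.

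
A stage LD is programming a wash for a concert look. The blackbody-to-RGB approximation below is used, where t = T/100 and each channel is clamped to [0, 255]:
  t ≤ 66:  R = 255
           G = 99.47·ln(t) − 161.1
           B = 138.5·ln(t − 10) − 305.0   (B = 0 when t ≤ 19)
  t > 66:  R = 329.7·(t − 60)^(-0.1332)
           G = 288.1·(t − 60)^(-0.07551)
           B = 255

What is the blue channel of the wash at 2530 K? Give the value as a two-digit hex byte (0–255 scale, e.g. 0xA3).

0x49

t = 2530/100 = 25.3; the t ≤ 66 branch applies.
B = 138.5·ln(25.3 − 10) − 305.0 = 138.5·ln 15.3 − 305.0 = 138.5·2.7279 − 305.0 = 72.808.
Rounded: 73; in hex, 0x49.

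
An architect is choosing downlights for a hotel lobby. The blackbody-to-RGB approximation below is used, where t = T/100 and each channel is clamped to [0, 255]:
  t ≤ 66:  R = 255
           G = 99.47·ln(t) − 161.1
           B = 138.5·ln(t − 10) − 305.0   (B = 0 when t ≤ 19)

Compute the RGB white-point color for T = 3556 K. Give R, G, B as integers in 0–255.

R=255, G=194, B=144

t = 3556/100 = 35.56; the t ≤ 66 branch applies.
R = 255 by definition for t ≤ 66.
G = 99.47·ln 35.56 − 161.1 = 99.47·3.5712 − 161.1 = 194.129.
B = 138.5·ln(35.56 − 10) − 305.0 = 138.5·ln 25.56 − 305.0 = 138.5·3.2410 − 305.0 = 143.882.
Rounded: (255, 194, 144).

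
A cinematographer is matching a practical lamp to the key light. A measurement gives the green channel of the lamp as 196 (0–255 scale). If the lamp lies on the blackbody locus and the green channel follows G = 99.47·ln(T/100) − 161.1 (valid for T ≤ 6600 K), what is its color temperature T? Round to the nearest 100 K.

ln t = (196 + 161.1) / 99.47 = 3.5900.
t = e^3.5900 = 36.235.
T = 100·t = 3624 K → 3600 K to the nearest 100 K.

3600 K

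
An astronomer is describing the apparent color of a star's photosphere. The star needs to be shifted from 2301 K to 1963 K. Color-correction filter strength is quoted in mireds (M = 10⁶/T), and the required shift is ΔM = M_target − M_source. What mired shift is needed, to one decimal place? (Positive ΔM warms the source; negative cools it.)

+74.8 mireds

M_source = 10⁶/2301 = 434.594; M_target = 10⁶/1963 = 509.424.
ΔM = 509.424 − 434.594 = 74.831 → +74.8 mireds, a warming shift.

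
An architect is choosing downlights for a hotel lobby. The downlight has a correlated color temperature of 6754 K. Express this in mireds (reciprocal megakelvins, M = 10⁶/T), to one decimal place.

148.1 mireds

M = 10⁶ / 6754 = 148.060 → 148.1 mireds.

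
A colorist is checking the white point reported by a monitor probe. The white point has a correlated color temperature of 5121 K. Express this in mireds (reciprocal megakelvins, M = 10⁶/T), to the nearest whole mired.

195 mireds

M = 10⁶ / 5121 = 195.274 → 195 mireds.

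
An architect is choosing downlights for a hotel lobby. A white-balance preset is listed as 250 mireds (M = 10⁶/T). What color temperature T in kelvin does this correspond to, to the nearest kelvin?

4000 K

T = 10⁶ / 250 = 4000.00 K → 4000 K.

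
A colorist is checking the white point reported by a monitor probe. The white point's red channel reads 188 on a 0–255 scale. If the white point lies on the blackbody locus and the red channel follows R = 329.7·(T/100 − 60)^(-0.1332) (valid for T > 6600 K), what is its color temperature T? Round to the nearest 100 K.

12800 K

(t − 60)^(-0.1332) = 188/329.7 = 0.57022.
t − 60 = 0.57022^(1/-0.1332) = 0.57022^(-7.508) = 67.848, so t = 127.848.
T = 100·t = 12785 K → 12800 K to the nearest 100 K.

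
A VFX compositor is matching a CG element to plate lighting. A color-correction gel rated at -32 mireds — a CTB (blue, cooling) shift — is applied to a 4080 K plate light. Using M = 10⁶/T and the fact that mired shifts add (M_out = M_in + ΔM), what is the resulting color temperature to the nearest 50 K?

4700 K

M_in = 10⁶/4080 = 245.10 mireds.
M_out = 245.10 + (-32) = 213.10 mireds.
T_out = 10⁶/213.10 = 4692.7 K → 4700 K.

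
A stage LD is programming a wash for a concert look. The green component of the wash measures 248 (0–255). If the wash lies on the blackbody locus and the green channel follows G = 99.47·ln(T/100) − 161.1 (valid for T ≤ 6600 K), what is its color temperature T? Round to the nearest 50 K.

6100 K

ln t = (248 + 161.1) / 99.47 = 4.1128.
t = e^4.1128 = 61.117.
T = 100·t = 6112 K → 6100 K to the nearest 50 K.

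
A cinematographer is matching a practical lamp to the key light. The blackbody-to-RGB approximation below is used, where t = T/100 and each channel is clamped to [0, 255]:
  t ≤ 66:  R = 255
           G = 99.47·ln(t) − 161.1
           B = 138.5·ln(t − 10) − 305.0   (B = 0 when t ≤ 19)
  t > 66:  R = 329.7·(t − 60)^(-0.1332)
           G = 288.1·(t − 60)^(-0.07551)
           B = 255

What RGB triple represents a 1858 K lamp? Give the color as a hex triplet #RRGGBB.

#FF8200

t = 1858/100 = 18.58; the t ≤ 66 branch applies.
R = 255 by definition for t ≤ 66.
G = 99.47·ln 18.58 − 161.1 = 99.47·2.9221 − 161.1 = 129.560.
t = 18.58 ≤ 19, so B = 0.
Rounded: (255, 130, 0).
In hex: #FF8200.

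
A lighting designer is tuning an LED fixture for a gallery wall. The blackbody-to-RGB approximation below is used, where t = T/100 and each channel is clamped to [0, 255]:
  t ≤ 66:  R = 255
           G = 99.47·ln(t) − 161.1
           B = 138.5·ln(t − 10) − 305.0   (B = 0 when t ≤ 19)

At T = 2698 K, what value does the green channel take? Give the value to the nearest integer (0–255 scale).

167

t = 2698/100 = 26.98; the t ≤ 66 branch applies.
G = 99.47·ln 26.98 − 161.1 = 99.47·3.2951 − 161.1 = 166.663.
Rounded: 167.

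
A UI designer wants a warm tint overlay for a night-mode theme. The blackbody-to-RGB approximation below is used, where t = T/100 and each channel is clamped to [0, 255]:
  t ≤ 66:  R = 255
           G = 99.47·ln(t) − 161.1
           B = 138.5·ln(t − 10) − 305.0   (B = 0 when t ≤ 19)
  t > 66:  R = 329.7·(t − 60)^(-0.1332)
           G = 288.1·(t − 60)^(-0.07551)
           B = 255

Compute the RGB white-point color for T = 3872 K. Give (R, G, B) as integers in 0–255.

t = 3872/100 = 38.72; the t ≤ 66 branch applies.
R = 255 by definition for t ≤ 66.
G = 99.47·ln 38.72 − 161.1 = 99.47·3.6564 − 161.1 = 202.598.
B = 138.5·ln(38.72 − 10) − 305.0 = 138.5·ln 28.72 − 305.0 = 138.5·3.3576 − 305.0 = 160.027.
Rounded: (255, 203, 160).

(255, 203, 160)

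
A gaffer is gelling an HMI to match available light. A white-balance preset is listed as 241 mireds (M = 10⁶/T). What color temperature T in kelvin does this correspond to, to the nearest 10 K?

4150 K

T = 10⁶ / 241 = 4149.38 K → 4150 K.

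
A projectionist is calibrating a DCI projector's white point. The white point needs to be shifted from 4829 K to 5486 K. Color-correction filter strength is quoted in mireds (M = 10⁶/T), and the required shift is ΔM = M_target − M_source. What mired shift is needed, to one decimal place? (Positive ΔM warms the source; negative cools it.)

M_source = 10⁶/4829 = 207.082; M_target = 10⁶/5486 = 182.282.
ΔM = 182.282 − 207.082 = -24.800 → -24.8 mireds, a cooling shift.

-24.8 mireds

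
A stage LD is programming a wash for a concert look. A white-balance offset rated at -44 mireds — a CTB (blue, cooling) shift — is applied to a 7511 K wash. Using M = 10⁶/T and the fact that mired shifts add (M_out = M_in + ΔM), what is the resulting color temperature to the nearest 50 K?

11200 K

M_in = 10⁶/7511 = 133.14 mireds.
M_out = 133.14 + (-44) = 89.14 mireds.
T_out = 10⁶/89.14 = 11218.6 K → 11200 K.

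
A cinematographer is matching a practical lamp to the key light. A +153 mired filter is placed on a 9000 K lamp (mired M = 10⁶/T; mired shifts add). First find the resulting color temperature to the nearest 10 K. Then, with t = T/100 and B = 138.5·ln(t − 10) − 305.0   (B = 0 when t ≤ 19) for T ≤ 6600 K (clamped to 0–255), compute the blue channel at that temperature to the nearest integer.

M_in = 10⁶/9000 = 111.11; M_out = 111.11 + (+153) = 264.11.
T_out = 10⁶/264.11 = 3786.3 K → 3790 K; t = 37.9.
B = 138.5·ln(37.9 − 10) − 305.0 = 138.5·ln 27.9 − 305.0 = 138.5·3.3286 − 305.0 = 156.015.
Rounded: 156.

156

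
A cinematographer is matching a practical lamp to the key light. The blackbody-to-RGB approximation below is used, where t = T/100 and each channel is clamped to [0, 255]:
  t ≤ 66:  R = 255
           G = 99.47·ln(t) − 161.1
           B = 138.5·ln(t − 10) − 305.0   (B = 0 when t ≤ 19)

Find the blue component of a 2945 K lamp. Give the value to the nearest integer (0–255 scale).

t = 2945/100 = 29.45; the t ≤ 66 branch applies.
B = 138.5·ln(29.45 − 10) − 305.0 = 138.5·ln 19.45 − 305.0 = 138.5·2.9678 − 305.0 = 106.047.
Rounded: 106.

106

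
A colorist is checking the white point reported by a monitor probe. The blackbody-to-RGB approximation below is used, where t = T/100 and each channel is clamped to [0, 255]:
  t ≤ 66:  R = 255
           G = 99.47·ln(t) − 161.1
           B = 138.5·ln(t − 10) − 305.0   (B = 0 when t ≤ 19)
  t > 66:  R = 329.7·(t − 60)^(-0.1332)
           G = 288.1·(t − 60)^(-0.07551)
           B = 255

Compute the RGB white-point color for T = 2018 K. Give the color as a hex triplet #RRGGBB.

t = 2018/100 = 20.18; the t ≤ 66 branch applies.
R = 255 by definition for t ≤ 66.
G = 99.47·ln 20.18 − 161.1 = 99.47·3.0047 − 161.1 = 137.777.
B = 138.5·ln(20.18 − 10) − 305.0 = 138.5·ln 10.18 − 305.0 = 138.5·2.3204 − 305.0 = 16.379.
Rounded: (255, 138, 16).
In hex: #FF8A10.

#FF8A10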